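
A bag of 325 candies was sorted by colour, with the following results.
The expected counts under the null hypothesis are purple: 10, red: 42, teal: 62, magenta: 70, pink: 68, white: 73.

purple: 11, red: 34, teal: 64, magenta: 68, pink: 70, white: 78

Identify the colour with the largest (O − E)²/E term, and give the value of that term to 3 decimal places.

purple: (11 − 10)²/10 = 1/10 = 0.1000
red: (34 − 42)²/42 = 64/42 = 1.5238
teal: (64 − 62)²/62 = 4/62 = 0.0645
magenta: (68 − 70)²/70 = 4/70 = 0.0571
pink: (70 − 68)²/68 = 4/68 = 0.0588
white: (78 − 73)²/73 = 25/73 = 0.3425
The largest term is for red: 1.524.

red, 1.524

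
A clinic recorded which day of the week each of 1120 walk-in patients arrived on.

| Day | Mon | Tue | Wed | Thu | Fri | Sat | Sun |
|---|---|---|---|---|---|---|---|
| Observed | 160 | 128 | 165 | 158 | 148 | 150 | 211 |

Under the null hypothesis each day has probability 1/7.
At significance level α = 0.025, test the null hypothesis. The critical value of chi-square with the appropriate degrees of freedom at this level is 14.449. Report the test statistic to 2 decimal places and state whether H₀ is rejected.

24.36; reject

Expected count for each of the 7 categories: 1120/7 = 160.
cat         O        E   (O−E)²/E
Mon       160      160      0.000
Tue       128      160      6.400
Wed       165      160      0.156
Thu       158      160      0.025
Fri       148      160      0.900
Sat       150      160      0.625
Sun       211      160     16.256
Sum = 24.36
df = 6. Since 24.36 > 14.449, we reject H₀.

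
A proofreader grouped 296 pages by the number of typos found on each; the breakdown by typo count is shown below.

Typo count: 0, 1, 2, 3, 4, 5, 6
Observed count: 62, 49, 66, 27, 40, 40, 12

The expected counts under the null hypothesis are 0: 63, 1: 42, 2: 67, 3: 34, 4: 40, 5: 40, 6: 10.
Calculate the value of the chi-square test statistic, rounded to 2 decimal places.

χ² = (62−63)²/63 + (49−42)²/42 + (66−67)²/67 + (27−34)²/34 + (40−40)²/40 + (40−40)²/40 + (12−10)²/10
   = 0.016 + 1.167 + 0.015 + 1.441 + 0.000 + 0.000 + 0.400
Sum = 3.04

3.04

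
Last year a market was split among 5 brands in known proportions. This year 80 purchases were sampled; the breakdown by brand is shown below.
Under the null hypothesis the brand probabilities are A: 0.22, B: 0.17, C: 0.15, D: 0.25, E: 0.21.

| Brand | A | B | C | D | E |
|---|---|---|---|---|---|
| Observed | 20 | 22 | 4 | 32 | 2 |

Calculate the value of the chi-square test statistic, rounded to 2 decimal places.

31.09

Expected counts E_i = n·p_i: 80×0.22 = 17.6, 80×0.17 = 13.6, 80×0.15 = 12, 80×0.25 = 20, 80×0.21 = 16.8.
A: (20 − 17.6)²/17.6 = 5.76/17.6 = 0.327
B: (22 − 13.6)²/13.6 = 70.56/13.6 = 5.188
C: (4 − 12)²/12 = 64/12 = 5.333
D: (32 − 20)²/20 = 144/20 = 7.200
E: (2 − 16.8)²/16.8 = 219.04/16.8 = 13.038
Sum = 31.09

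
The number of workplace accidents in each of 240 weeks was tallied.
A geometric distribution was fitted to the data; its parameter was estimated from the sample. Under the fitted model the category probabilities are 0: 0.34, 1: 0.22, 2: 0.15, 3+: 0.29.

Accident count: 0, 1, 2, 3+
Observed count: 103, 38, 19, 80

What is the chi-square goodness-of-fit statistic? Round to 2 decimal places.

Expected counts E_i = n·p_i: 240×0.34 = 81.6, 240×0.22 = 52.8, 240×0.15 = 36, 240×0.29 = 69.6.
cat         O        E   (O−E)²/E
0         103     81.6      5.612
1          38     52.8      4.148
2          19       36      8.028
3+         80     69.6      1.554
Sum = 19.34

19.34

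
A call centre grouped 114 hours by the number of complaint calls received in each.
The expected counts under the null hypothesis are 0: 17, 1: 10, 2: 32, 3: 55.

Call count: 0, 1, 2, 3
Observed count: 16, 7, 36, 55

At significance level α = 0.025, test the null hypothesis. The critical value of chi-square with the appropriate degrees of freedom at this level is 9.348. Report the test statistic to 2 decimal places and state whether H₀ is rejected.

1.46; do not reject

cat         O        E   (O−E)²/E
0          16       17      0.059
1           7       10      0.900
2          36       32      0.500
3          55       55      0.000
Sum = 1.46
df = 3. Since 1.46 < 9.348, we do not reject H₀.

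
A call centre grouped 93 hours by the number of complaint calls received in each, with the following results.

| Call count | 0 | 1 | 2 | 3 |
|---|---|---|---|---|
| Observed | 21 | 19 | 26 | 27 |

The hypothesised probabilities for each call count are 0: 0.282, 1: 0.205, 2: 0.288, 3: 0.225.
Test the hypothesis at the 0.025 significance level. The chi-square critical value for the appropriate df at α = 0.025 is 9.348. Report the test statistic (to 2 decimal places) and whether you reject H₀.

Expected counts E_i = n·p_i: 93×0.282 = 26.226, 93×0.205 = 19.065, 93×0.288 = 26.784, 93×0.225 = 20.925.
χ² = (21−26.226)²/26.226 + (19−19.065)²/19.065 + (26−26.784)²/26.784 + (27−20.925)²/20.925
   = 1.041 + 0.000 + 0.023 + 1.764
Sum = 2.83
df = 3. Since 2.83 < 9.348, we do not reject H₀.

2.83; do not reject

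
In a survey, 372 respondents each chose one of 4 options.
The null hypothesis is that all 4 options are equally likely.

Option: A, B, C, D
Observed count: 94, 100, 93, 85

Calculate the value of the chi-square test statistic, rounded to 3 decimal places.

Under H₀ each category has probability 1/4, so each expected count is 372/4 = 93.
cat         O        E   (O−E)²/E
A          94       93     0.0108
B         100       93     0.5269
C          93       93     0.0000
D          85       93     0.6882
Sum = 1.226

1.226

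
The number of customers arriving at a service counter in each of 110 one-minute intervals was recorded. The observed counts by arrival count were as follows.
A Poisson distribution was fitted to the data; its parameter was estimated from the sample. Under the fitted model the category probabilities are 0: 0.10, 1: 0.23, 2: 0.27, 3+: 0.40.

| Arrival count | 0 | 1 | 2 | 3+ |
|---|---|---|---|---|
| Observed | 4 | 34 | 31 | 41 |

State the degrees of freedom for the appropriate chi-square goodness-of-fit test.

2

There are k = 4 categories and 1 parameter estimated from the data, so df = 4 − 1 − 1 = 2.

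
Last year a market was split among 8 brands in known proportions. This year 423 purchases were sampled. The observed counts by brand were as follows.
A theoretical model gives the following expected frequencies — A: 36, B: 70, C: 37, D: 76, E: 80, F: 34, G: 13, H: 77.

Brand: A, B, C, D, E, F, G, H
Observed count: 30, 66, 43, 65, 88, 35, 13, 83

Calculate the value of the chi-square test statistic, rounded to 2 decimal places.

5.09

A: (30 − 36)²/36 = 36/36 = 1.000
B: (66 − 70)²/70 = 16/70 = 0.229
C: (43 − 37)²/37 = 36/37 = 0.973
D: (65 − 76)²/76 = 121/76 = 1.592
E: (88 − 80)²/80 = 64/80 = 0.800
F: (35 − 34)²/34 = 1/34 = 0.029
G: (13 − 13)²/13 = 0/13 = 0.000
H: (83 − 77)²/77 = 36/77 = 0.468
Sum = 5.09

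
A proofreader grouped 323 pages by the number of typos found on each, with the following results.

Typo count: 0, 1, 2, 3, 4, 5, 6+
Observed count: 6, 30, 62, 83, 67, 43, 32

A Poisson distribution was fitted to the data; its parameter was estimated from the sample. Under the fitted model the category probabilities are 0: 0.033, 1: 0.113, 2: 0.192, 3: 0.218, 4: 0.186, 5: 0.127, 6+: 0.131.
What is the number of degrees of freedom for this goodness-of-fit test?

5

There are k = 7 categories and 1 parameter estimated from the data, so df = 7 − 1 − 1 = 5.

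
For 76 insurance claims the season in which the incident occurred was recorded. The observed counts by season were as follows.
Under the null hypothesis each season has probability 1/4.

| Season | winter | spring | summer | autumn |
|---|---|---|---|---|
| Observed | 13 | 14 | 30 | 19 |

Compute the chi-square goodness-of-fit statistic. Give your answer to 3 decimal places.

Under H₀ each category has probability 1/4, so each expected count is 76/4 = 19.
cat         O        E   (O−E)²/E
winter     13       19     1.8947
spring     14       19     1.3158
summer     30       19     6.3684
autumn     19       19     0.0000
Sum = 9.579

9.579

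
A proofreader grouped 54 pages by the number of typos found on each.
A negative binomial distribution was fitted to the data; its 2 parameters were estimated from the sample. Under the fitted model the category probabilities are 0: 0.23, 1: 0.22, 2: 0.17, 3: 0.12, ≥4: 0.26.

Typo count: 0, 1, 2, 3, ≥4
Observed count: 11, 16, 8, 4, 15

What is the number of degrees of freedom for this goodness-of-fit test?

There are k = 5 categories and 2 parameters estimated from the data, so df = 5 − 1 − 2 = 2.

2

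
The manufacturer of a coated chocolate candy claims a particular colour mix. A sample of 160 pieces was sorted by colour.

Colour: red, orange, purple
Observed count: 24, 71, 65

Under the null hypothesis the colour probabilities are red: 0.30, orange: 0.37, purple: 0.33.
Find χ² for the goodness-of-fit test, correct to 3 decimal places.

Expected counts E_i = n·p_i: 160×0.30 = 48, 160×0.37 = 59.2, 160×0.33 = 52.8.
χ² = (24−48)²/48 + (71−59.2)²/59.2 + (65−52.8)²/52.8
   = 12.0000 + 2.3520 + 2.8189
Sum = 17.171

17.171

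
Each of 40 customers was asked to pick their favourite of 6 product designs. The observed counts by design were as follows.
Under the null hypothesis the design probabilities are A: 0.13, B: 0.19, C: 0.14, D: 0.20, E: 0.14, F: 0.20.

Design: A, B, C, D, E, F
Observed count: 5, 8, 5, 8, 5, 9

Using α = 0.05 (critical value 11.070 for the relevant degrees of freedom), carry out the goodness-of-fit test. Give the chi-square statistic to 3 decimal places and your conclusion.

Expected counts E_i = n·p_i: 40×0.13 = 5.2, 40×0.19 = 7.6, 40×0.14 = 5.6, 40×0.20 = 8, 40×0.14 = 5.6, 40×0.20 = 8.
A: (5 − 5.2)²/5.2 = 0.04/5.2 = 0.0077
B: (8 − 7.6)²/7.6 = 0.16/7.6 = 0.0211
C: (5 − 5.6)²/5.6 = 0.36/5.6 = 0.0643
D: (8 − 8)²/8 = 0/8 = 0.0000
E: (5 − 5.6)²/5.6 = 0.36/5.6 = 0.0643
F: (9 − 8)²/8 = 1/8 = 0.1250
Sum = 0.282
df = 5. Since 0.282 < 11.070, we do not reject H₀.

0.282; do not reject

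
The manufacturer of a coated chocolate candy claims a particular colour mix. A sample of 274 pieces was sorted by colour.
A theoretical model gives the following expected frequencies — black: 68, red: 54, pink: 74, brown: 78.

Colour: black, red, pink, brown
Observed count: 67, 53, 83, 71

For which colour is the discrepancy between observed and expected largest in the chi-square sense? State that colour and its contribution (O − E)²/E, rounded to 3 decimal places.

χ² = (67−68)²/68 + (53−54)²/54 + (83−74)²/74 + (71−78)²/78
   = 0.0147 + 0.0185 + 1.0946 + 0.6282
The largest term is for pink: 1.095.

pink, 1.095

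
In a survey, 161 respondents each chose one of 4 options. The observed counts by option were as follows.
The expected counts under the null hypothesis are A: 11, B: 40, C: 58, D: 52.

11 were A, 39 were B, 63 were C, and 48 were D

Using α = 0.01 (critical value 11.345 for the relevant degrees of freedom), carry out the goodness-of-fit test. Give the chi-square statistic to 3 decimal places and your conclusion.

0.764; do not reject

χ² = (11−11)²/11 + (39−40)²/40 + (63−58)²/58 + (48−52)²/52
   = 0.0000 + 0.0250 + 0.4310 + 0.3077
Sum = 0.764
df = 3. Since 0.764 < 11.345, we do not reject H₀.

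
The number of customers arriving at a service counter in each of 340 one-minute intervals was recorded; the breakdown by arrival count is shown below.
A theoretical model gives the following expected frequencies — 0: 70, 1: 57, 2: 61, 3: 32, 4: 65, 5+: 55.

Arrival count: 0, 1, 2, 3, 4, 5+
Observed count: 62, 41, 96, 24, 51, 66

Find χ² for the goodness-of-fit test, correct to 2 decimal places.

cat         O        E   (O−E)²/E
0          62       70      0.914
1          41       57      4.491
2          96       61     20.082
3          24       32      2.000
4          51       65      3.015
5+         66       55      2.200
Sum = 32.70

32.70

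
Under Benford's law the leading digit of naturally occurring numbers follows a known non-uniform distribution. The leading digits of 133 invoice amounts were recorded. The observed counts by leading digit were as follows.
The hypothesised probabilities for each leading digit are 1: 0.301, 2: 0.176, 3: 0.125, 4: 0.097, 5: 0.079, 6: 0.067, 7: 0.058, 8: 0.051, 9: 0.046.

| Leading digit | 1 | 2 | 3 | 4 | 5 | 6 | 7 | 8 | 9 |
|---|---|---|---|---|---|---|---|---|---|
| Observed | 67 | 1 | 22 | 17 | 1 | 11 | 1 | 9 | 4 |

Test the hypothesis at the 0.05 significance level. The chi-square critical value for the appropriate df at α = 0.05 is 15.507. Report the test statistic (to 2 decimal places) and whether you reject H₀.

Expected counts E_i = n·p_i: 133×0.301 = 40.033, 133×0.176 = 23.408, 133×0.125 = 16.625, 133×0.097 = 12.901, 133×0.079 = 10.507, 133×0.067 = 8.911, 133×0.058 = 7.714, 133×0.051 = 6.783, 133×0.046 = 6.118.
χ² = (67−40.033)²/40.033 + (1−23.408)²/23.408 + (22−16.625)²/16.625 + (17−12.901)²/12.901 + (1−10.507)²/10.507 + (11−8.911)²/8.911 + (1−7.714)²/7.714 + (9−6.783)²/6.783 + (4−6.118)²/6.118
   = 18.165 + 21.451 + 1.738 + 1.302 + 8.602 + 0.490 + 5.844 + 0.725 + 0.733
Sum = 59.05
df = 8. Since 59.05 > 15.507, we reject H₀.

59.05; reject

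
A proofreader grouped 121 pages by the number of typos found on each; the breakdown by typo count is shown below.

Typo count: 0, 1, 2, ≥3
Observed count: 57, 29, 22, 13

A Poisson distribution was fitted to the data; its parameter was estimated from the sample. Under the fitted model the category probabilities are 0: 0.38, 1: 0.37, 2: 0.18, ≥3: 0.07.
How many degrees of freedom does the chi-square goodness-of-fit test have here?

2

There are k = 4 categories and 1 parameter estimated from the data, so df = 4 − 1 − 1 = 2.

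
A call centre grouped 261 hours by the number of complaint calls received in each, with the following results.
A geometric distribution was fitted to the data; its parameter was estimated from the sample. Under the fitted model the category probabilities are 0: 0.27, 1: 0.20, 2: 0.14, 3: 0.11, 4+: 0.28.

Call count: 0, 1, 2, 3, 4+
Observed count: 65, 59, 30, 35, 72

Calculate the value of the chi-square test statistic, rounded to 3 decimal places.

Expected counts E_i = n·p_i: 261×0.27 = 70.47, 261×0.20 = 52.2, 261×0.14 = 36.54, 261×0.11 = 28.71, 261×0.28 = 73.08.
cat         O        E   (O−E)²/E
0          65    70.47     0.4246
1          59     52.2     0.8858
2          30    36.54     1.1705
3          35    28.71     1.3781
4+         72    73.08     0.0160
Sum = 3.875

3.875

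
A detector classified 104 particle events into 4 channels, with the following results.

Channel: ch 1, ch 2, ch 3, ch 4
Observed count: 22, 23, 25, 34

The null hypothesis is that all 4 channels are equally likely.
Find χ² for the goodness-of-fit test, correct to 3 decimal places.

Expected count for each of the 4 categories: 104/4 = 26.
ch 1: (22 − 26)²/26 = 16/26 = 0.6154
ch 2: (23 − 26)²/26 = 9/26 = 0.3462
ch 3: (25 − 26)²/26 = 1/26 = 0.0385
ch 4: (34 − 26)²/26 = 64/26 = 2.4615
Sum = 3.462

3.462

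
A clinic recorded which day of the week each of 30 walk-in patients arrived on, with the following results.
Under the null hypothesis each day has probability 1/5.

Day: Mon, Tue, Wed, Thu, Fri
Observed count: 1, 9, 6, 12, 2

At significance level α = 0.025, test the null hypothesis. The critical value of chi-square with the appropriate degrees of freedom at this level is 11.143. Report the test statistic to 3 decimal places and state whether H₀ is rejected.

Expected count for each of the 5 categories: 30/5 = 6.
cat         O        E   (O−E)²/E
Mon         1        6     4.1667
Tue         9        6     1.5000
Wed         6        6     0.0000
Thu        12        6     6.0000
Fri         2        6     2.6667
Sum = 14.333
df = 4. Since 14.333 > 11.143, we reject H₀.

14.333; reject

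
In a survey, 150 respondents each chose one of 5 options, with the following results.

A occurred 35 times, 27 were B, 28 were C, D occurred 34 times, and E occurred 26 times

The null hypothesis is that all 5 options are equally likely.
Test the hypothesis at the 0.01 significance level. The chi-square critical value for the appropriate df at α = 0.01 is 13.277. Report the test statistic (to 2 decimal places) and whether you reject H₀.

Under H₀ each category has probability 1/5, so each expected count is 150/5 = 30.
cat         O        E   (O−E)²/E
A          35       30      0.833
B          27       30      0.300
C          28       30      0.133
D          34       30      0.533
E          26       30      0.533
Sum = 2.33
df = 4. Since 2.33 < 13.277, we do not reject H₀.

2.33; do not reject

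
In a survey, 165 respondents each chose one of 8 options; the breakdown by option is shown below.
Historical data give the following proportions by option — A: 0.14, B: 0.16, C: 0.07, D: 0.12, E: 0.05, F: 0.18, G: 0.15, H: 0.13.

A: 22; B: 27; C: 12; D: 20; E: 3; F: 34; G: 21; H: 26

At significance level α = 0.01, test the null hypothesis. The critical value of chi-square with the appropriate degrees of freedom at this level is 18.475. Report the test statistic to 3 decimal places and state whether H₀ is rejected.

Expected counts E_i = n·p_i: 165×0.14 = 23.1, 165×0.16 = 26.4, 165×0.07 = 11.55, 165×0.12 = 19.8, 165×0.05 = 8.25, 165×0.18 = 29.7, 165×0.15 = 24.75, 165×0.13 = 21.45.
A: (22 − 23.1)²/23.1 = 1.21/23.1 = 0.0524
B: (27 − 26.4)²/26.4 = 0.36/26.4 = 0.0136
C: (12 − 11.55)²/11.55 = 0.2025/11.55 = 0.0175
D: (20 − 19.8)²/19.8 = 0.04/19.8 = 0.0020
E: (3 − 8.25)²/8.25 = 27.5625/8.25 = 3.3409
F: (34 − 29.7)²/29.7 = 18.49/29.7 = 0.6226
G: (21 − 24.75)²/24.75 = 14.0625/24.75 = 0.5682
H: (26 − 21.45)²/21.45 = 20.7025/21.45 = 0.9652
Sum = 5.582
df = 7. Since 5.582 < 18.475, we do not reject H₀.

5.582; do not reject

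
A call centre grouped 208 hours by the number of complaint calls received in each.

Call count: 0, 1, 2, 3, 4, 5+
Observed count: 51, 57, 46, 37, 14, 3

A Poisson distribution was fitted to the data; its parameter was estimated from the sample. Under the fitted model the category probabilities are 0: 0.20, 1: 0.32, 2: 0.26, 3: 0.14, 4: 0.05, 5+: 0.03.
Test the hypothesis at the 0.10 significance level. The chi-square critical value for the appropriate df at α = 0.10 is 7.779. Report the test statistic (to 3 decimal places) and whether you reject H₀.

9.765; reject

Expected counts E_i = n·p_i: 208×0.20 = 41.6, 208×0.32 = 66.56, 208×0.26 = 54.08, 208×0.14 = 29.12, 208×0.05 = 10.4, 208×0.03 = 6.24.
χ² = (51−41.6)²/41.6 + (57−66.56)²/66.56 + (46−54.08)²/54.08 + (37−29.12)²/29.12 + (14−10.4)²/10.4 + (3−6.24)²/6.24
   = 2.1240 + 1.3731 + 1.2072 + 2.1324 + 1.2462 + 1.6823
Sum = 9.765
df = 4. Since 9.765 > 7.779, we reject H₀.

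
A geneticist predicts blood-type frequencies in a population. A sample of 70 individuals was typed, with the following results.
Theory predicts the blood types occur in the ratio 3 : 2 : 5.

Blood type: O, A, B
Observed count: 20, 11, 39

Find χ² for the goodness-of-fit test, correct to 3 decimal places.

Ratio total = 10. Expected counts: 70×3/10 = 21, 70×2/10 = 14, 70×5/10 = 35.
O: (20 − 21)²/21 = 1/21 = 0.0476
A: (11 − 14)²/14 = 9/14 = 0.6429
B: (39 − 35)²/35 = 16/35 = 0.4571
Sum = 1.148

1.148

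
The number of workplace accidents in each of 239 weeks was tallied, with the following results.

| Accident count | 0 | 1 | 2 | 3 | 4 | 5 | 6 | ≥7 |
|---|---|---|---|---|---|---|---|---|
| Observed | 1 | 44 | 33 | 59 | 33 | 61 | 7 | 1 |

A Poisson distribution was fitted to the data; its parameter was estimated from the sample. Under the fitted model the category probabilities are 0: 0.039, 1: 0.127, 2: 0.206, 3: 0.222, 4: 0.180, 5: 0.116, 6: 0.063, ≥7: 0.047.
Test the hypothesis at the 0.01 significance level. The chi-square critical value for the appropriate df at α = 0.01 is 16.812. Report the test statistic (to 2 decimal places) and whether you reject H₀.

Expected counts E_i = n·p_i: 239×0.039 = 9.321, 239×0.127 = 30.353, 239×0.206 = 49.234, 239×0.222 = 53.058, 239×0.180 = 43.02, 239×0.116 = 27.724, 239×0.063 = 15.057, 239×0.047 = 11.233.
cat         O        E   (O−E)²/E
0           1    9.321      7.428
1          44   30.353      6.136
2          33   49.234      5.353
3          59   53.058      0.665
4          33    43.02      2.334
5          61   27.724     39.940
6           7   15.057      4.311
≥7          1   11.233      9.322
Sum = 75.49
df = 6. Since 75.49 > 16.812, we reject H₀.

75.49; reject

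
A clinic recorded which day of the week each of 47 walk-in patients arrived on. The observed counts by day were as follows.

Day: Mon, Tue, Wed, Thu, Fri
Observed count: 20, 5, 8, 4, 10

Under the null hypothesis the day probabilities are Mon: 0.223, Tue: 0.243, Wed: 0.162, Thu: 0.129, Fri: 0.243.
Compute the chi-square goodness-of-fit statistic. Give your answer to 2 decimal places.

13.15

Expected counts E_i = n·p_i: 47×0.223 = 10.481, 47×0.243 = 11.421, 47×0.162 = 7.614, 47×0.129 = 6.063, 47×0.243 = 11.421.
cat         O        E   (O−E)²/E
Mon        20   10.481      8.645
Tue         5   11.421      3.610
Wed         8    7.614      0.020
Thu         4    6.063      0.702
Fri        10   11.421      0.177
Sum = 13.15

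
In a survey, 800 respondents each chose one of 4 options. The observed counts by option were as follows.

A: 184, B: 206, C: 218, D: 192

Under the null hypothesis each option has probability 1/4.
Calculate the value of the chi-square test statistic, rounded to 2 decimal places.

Under H₀ each category has probability 1/4, so each expected count is 800/4 = 200.
A: (184 − 200)²/200 = 256/200 = 1.280
B: (206 − 200)²/200 = 36/200 = 0.180
C: (218 − 200)²/200 = 324/200 = 1.620
D: (192 − 200)²/200 = 64/200 = 0.320
Sum = 3.40

3.40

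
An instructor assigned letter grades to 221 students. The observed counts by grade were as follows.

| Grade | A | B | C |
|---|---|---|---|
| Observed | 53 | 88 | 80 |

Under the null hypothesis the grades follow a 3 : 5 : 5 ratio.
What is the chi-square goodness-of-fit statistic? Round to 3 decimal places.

0.478

Ratio total = 13. Expected counts: 221×3/13 = 51, 221×5/13 = 85, 221×5/13 = 85.
cat         O        E   (O−E)²/E
A          53       51     0.0784
B          88       85     0.1059
C          80       85     0.2941
Sum = 0.478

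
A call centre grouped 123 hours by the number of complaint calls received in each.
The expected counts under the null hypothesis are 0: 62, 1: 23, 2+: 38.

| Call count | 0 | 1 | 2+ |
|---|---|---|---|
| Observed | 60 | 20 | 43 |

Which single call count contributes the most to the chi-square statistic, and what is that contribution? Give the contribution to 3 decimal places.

2+, 0.658

χ² = (60−62)²/62 + (20−23)²/23 + (43−38)²/38
   = 0.0645 + 0.3913 + 0.6579
The largest term is for 2+: 0.658.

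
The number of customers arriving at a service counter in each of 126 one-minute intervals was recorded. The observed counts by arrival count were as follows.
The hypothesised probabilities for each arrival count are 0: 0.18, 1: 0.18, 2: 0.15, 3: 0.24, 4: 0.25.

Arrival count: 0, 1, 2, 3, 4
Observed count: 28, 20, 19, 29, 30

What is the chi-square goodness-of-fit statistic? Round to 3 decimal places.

Expected counts E_i = n·p_i: 126×0.18 = 22.68, 126×0.18 = 22.68, 126×0.15 = 18.9, 126×0.24 = 30.24, 126×0.25 = 31.5.
cat         O        E   (O−E)²/E
0          28    22.68     1.2479
1          20    22.68     0.3167
2          19     18.9     0.0005
3          29    30.24     0.0508
4          30     31.5     0.0714
Sum = 1.687

1.687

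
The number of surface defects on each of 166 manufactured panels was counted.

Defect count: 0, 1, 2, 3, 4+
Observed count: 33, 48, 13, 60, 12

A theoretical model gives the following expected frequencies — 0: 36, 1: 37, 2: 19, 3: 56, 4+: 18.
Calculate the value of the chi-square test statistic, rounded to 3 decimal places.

0: (33 − 36)²/36 = 9/36 = 0.2500
1: (48 − 37)²/37 = 121/37 = 3.2703
2: (13 − 19)²/19 = 36/19 = 1.8947
3: (60 − 56)²/56 = 16/56 = 0.2857
4+: (12 − 18)²/18 = 36/18 = 2.0000
Sum = 7.701

7.701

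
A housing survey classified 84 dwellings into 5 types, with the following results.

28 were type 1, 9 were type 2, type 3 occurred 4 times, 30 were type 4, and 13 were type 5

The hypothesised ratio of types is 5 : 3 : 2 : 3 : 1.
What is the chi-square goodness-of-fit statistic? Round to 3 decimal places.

26.133

Ratio total = 14. Expected counts: 84×5/14 = 30, 84×3/14 = 18, 84×2/14 = 12, 84×3/14 = 18, 84×1/14 = 6.
χ² = (28−30)²/30 + (9−18)²/18 + (4−12)²/12 + (30−18)²/18 + (13−6)²/6
   = 0.1333 + 4.5000 + 5.3333 + 8.0000 + 8.1667
Sum = 26.133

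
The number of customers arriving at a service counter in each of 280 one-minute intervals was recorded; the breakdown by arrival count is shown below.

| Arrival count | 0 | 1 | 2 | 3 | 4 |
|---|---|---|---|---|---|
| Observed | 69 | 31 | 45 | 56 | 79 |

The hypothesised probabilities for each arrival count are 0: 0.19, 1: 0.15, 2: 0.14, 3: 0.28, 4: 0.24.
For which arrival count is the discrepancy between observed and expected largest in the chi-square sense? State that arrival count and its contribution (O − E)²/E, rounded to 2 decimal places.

Expected counts E_i = n·p_i: 280×0.19 = 53.2, 280×0.15 = 42, 280×0.14 = 39.2, 280×0.28 = 78.4, 280×0.24 = 67.2.
χ² = (69−53.2)²/53.2 + (31−42)²/42 + (45−39.2)²/39.2 + (56−78.4)²/78.4 + (79−67.2)²/67.2
   = 4.692 + 2.881 + 0.858 + 6.400 + 2.072
The largest term is for 3: 6.40.

3, 6.40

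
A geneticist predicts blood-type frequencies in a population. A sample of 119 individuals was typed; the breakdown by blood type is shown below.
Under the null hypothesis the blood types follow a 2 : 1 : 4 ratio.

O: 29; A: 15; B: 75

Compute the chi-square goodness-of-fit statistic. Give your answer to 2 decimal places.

Ratio total = 7. Expected counts: 119×2/7 = 34, 119×1/7 = 17, 119×4/7 = 68.
O: (29 − 34)²/34 = 25/34 = 0.735
A: (15 − 17)²/17 = 4/17 = 0.235
B: (75 − 68)²/68 = 49/68 = 0.721
Sum = 1.69

1.69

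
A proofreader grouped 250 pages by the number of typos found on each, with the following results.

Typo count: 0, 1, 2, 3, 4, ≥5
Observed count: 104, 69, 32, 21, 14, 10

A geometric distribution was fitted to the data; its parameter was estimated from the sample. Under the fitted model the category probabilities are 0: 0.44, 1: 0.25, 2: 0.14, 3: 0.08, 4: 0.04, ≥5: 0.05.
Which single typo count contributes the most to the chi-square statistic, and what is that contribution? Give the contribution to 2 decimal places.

4, 1.60

Expected counts E_i = n·p_i: 250×0.44 = 110, 250×0.25 = 62.5, 250×0.14 = 35, 250×0.08 = 20, 250×0.04 = 10, 250×0.05 = 12.5.
0: (104 − 110)²/110 = 36/110 = 0.327
1: (69 − 62.5)²/62.5 = 42.25/62.5 = 0.676
2: (32 − 35)²/35 = 9/35 = 0.257
3: (21 − 20)²/20 = 1/20 = 0.050
4: (14 − 10)²/10 = 16/10 = 1.600
≥5: (10 − 12.5)²/12.5 = 6.25/12.5 = 0.500
The largest term is for 4: 1.60.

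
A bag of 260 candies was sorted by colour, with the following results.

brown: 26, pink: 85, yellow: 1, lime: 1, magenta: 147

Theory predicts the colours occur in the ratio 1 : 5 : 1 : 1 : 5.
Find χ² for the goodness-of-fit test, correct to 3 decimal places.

62.240

Ratio total = 13. Expected counts: 260×1/13 = 20, 260×5/13 = 100, 260×1/13 = 20, 260×1/13 = 20, 260×5/13 = 100.
cat          O        E   (O−E)²/E
brown       26       20     1.8000
pink        85      100     2.2500
yellow       1       20    18.0500
lime         1       20    18.0500
magenta    147      100    22.0900
Sum = 62.240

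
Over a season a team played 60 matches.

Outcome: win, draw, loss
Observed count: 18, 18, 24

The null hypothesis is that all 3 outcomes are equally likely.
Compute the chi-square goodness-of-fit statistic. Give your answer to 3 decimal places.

Under H₀ each category has probability 1/3, so each expected count is 60/3 = 20.
cat         O        E   (O−E)²/E
win        18       20     0.2000
draw       18       20     0.2000
loss       24       20     0.8000
Sum = 1.200

1.200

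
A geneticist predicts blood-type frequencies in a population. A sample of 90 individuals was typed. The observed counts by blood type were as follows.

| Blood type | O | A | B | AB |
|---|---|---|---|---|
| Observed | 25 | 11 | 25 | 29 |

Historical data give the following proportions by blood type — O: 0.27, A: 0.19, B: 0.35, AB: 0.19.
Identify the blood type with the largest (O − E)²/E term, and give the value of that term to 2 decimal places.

Expected counts E_i = n·p_i: 90×0.27 = 24.3, 90×0.19 = 17.1, 90×0.35 = 31.5, 90×0.19 = 17.1.
O: (25 − 24.3)²/24.3 = 0.49/24.3 = 0.020
A: (11 − 17.1)²/17.1 = 37.21/17.1 = 2.176
B: (25 − 31.5)²/31.5 = 42.25/31.5 = 1.341
AB: (29 − 17.1)²/17.1 = 141.61/17.1 = 8.281
The largest term is for AB: 8.28.

AB, 8.28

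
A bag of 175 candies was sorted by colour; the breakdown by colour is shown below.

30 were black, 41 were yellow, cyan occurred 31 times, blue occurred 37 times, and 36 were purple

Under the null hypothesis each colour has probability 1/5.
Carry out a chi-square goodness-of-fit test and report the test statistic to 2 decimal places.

2.34

Under H₀ each category has probability 1/5, so each expected count is 175/5 = 35.
cat         O        E   (O−E)²/E
black      30       35      0.714
yellow     41       35      1.029
cyan       31       35      0.457
blue       37       35      0.114
purple     36       35      0.029
Sum = 2.34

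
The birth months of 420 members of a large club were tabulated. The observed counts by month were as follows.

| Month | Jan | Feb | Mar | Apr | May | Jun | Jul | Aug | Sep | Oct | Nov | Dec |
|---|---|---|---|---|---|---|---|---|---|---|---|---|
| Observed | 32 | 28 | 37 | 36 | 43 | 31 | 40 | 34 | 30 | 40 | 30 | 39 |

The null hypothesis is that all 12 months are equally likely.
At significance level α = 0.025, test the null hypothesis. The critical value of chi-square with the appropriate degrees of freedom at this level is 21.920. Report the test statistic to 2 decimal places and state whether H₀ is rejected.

7.43; do not reject

Under H₀ each category has probability 1/12, so each expected count is 420/12 = 35.
χ² = (32−35)²/35 + (28−35)²/35 + (37−35)²/35 + (36−35)²/35 + (43−35)²/35 + (31−35)²/35 + (40−35)²/35 + (34−35)²/35 + (30−35)²/35 + (40−35)²/35 + (30−35)²/35 + (39−35)²/35
   = 0.257 + 1.400 + 0.114 + 0.029 + 1.829 + 0.457 + 0.714 + 0.029 + 0.714 + 0.714 + 0.714 + 0.457
Sum = 7.43
df = 11. Since 7.43 < 21.920, we do not reject H₀.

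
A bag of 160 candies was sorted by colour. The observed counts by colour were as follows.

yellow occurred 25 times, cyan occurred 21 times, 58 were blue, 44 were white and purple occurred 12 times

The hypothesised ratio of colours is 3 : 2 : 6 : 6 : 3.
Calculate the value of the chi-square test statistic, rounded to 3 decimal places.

Ratio total = 20. Expected counts: 160×3/20 = 24, 160×2/20 = 16, 160×6/20 = 48, 160×6/20 = 48, 160×3/20 = 24.
yellow: (25 − 24)²/24 = 1/24 = 0.0417
cyan: (21 − 16)²/16 = 25/16 = 1.5625
blue: (58 − 48)²/48 = 100/48 = 2.0833
white: (44 − 48)²/48 = 16/48 = 0.3333
purple: (12 − 24)²/24 = 144/24 = 6.0000
Sum = 10.021

10.021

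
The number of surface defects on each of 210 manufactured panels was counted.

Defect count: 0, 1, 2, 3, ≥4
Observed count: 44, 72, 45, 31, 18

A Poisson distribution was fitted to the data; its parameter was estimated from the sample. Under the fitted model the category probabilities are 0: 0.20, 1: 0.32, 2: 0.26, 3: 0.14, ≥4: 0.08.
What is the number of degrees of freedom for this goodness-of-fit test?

3

There are k = 5 categories and 1 parameter estimated from the data, so df = 5 − 1 − 1 = 3.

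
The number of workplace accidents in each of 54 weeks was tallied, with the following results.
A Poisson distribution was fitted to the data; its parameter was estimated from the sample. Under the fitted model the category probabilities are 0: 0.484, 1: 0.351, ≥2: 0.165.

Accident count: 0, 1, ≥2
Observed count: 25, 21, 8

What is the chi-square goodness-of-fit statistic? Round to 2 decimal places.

0.36

Expected counts E_i = n·p_i: 54×0.484 = 26.136, 54×0.351 = 18.954, 54×0.165 = 8.91.
χ² = (25−26.136)²/26.136 + (21−18.954)²/18.954 + (8−8.91)²/8.91
   = 0.049 + 0.221 + 0.093
Sum = 0.36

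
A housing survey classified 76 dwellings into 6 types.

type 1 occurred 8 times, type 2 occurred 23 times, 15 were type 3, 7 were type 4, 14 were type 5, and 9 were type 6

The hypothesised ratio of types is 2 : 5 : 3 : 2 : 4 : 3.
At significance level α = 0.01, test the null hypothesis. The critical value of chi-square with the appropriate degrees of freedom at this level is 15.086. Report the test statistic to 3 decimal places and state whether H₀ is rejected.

2.325; do not reject

Ratio total = 19. Expected counts: 76×2/19 = 8, 76×5/19 = 20, 76×3/19 = 12, 76×2/19 = 8, 76×4/19 = 16, 76×3/19 = 12.
cat         O        E   (O−E)²/E
type 1      8        8     0.0000
type 2     23       20     0.4500
type 3     15       12     0.7500
type 4      7        8     0.1250
type 5     14       16     0.2500
type 6      9       12     0.7500
Sum = 2.325
df = 5. Since 2.325 < 15.086, we do not reject H₀.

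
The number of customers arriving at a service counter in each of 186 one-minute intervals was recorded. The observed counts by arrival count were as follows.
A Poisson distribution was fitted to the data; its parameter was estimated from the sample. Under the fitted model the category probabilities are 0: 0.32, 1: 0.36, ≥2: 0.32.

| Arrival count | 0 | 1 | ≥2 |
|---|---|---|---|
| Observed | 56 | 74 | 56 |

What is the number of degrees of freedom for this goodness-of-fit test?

There are k = 3 categories and 1 parameter estimated from the data, so df = 3 − 1 − 1 = 1.

1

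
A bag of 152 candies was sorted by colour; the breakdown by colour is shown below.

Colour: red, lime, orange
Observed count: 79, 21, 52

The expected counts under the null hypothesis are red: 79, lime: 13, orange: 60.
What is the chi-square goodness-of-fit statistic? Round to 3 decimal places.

cat         O        E   (O−E)²/E
red        79       79     0.0000
lime       21       13     4.9231
orange     52       60     1.0667
Sum = 5.990

5.990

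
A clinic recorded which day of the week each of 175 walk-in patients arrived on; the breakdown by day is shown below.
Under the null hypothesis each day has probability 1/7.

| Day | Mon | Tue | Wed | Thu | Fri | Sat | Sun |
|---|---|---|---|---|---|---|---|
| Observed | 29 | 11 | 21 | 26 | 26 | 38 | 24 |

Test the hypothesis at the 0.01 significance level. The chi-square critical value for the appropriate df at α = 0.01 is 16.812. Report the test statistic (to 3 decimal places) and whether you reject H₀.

Expected count for each of the 7 categories: 175/7 = 25.
χ² = (29−25)²/25 + (11−25)²/25 + (21−25)²/25 + (26−25)²/25 + (26−25)²/25 + (38−25)²/25 + (24−25)²/25
   = 0.6400 + 7.8400 + 0.6400 + 0.0400 + 0.0400 + 6.7600 + 0.0400
Sum = 16.000
df = 6. Since 16.000 < 16.812, we do not reject H₀.

16.000; do not reject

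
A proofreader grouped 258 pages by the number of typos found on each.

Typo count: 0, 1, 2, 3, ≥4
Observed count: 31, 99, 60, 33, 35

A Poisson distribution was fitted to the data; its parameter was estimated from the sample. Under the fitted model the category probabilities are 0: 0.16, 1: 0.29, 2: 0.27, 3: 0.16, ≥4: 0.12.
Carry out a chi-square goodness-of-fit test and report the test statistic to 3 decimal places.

Expected counts E_i = n·p_i: 258×0.16 = 41.28, 258×0.29 = 74.82, 258×0.27 = 69.66, 258×0.16 = 41.28, 258×0.12 = 30.96.
χ² = (31−41.28)²/41.28 + (99−74.82)²/74.82 + (60−69.66)²/69.66 + (33−41.28)²/41.28 + (35−30.96)²/30.96
   = 2.5600 + 7.8144 + 1.3396 + 1.6608 + 0.5272
Sum = 13.902

13.902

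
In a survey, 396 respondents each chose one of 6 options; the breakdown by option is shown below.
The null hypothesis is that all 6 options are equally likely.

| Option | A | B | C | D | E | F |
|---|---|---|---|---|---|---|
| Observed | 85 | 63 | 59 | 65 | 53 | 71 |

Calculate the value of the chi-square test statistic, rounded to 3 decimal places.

Expected count for each of the 6 categories: 396/6 = 66.
cat         O        E   (O−E)²/E
A          85       66     5.4697
B          63       66     0.1364
C          59       66     0.7424
D          65       66     0.0152
E          53       66     2.5606
F          71       66     0.3788
Sum = 9.303

9.303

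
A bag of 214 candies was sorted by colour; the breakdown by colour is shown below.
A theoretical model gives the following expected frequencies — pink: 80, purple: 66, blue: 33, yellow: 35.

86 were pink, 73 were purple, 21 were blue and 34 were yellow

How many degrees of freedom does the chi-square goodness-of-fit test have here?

3

There are k = 4 categories and no parameters were estimated from the data, so df = 4 − 1 = 3.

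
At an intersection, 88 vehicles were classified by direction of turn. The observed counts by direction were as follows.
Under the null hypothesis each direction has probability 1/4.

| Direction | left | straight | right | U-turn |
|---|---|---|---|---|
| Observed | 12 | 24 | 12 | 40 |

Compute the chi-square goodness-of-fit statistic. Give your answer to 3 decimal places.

24.000

Under H₀ each category has probability 1/4, so each expected count is 88/4 = 22.
χ² = (12−22)²/22 + (24−22)²/22 + (12−22)²/22 + (40−22)²/22
   = 4.5455 + 0.1818 + 4.5455 + 14.7273
Sum = 24.000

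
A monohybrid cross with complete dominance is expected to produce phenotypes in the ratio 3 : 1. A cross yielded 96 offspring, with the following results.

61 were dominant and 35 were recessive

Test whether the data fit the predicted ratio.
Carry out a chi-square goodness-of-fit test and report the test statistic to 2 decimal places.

Ratio total = 4. Expected counts: 96×3/4 = 72, 96×1/4 = 24.
χ² = (61−72)²/72 + (35−24)²/24
   = 1.681 + 5.042
Sum = 6.72

6.72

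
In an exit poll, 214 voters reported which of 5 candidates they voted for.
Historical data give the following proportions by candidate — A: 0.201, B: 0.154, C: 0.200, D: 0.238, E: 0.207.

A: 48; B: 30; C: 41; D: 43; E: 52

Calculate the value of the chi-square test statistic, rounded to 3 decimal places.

3.493

Expected counts E_i = n·p_i: 214×0.201 = 43.014, 214×0.154 = 32.956, 214×0.200 = 42.8, 214×0.238 = 50.932, 214×0.207 = 44.298.
A: (48 − 43.014)²/43.014 = 24.860196/43.014 = 0.5780
B: (30 − 32.956)²/32.956 = 8.737936/32.956 = 0.2651
C: (41 − 42.8)²/42.8 = 3.24/42.8 = 0.0757
D: (43 − 50.932)²/50.932 = 62.916624/50.932 = 1.2353
E: (52 − 44.298)²/44.298 = 59.320804/44.298 = 1.3391
Sum = 3.493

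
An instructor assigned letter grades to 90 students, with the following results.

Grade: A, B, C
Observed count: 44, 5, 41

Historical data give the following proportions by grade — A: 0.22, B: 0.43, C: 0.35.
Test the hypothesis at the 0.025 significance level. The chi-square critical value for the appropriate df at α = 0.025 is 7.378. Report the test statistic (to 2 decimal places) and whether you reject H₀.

Expected counts E_i = n·p_i: 90×0.22 = 19.8, 90×0.43 = 38.7, 90×0.35 = 31.5.
χ² = (44−19.8)²/19.8 + (5−38.7)²/38.7 + (41−31.5)²/31.5
   = 29.578 + 29.346 + 2.865
Sum = 61.79
df = 2. Since 61.79 > 7.378, we reject H₀.

61.79; reject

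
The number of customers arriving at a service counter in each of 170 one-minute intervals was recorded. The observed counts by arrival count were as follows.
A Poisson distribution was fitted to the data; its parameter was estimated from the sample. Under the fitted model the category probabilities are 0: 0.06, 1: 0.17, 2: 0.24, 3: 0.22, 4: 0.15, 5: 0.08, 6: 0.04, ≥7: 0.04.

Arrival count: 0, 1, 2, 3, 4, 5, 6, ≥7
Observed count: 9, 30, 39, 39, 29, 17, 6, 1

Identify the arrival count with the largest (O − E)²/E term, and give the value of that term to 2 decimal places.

≥7, 4.95

Expected counts E_i = n·p_i: 170×0.06 = 10.2, 170×0.17 = 28.9, 170×0.24 = 40.8, 170×0.22 = 37.4, 170×0.15 = 25.5, 170×0.08 = 13.6, 170×0.04 = 6.8, 170×0.04 = 6.8.
cat         O        E   (O−E)²/E
0           9     10.2      0.141
1          30     28.9      0.042
2          39     40.8      0.079
3          39     37.4      0.068
4          29     25.5      0.480
5          17     13.6      0.850
6           6      6.8      0.094
≥7          1      6.8      4.947
The largest term is for ≥7: 4.95.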